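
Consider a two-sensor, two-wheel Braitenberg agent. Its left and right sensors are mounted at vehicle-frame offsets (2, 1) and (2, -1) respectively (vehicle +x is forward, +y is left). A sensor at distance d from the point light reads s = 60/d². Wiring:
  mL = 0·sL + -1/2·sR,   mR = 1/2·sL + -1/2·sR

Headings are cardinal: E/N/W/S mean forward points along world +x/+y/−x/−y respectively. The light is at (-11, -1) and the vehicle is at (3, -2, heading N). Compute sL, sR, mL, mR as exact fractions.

6/17 30/113 -15/113 84/1921

left sensor world pos  = (2, 0); dL² = 170
right sensor world pos = (4, 0); dR² = 226
sL = 60/170 = 6/17
sR = 60/226 = 30/113
mL = 0·sL + -1/2·sR = -15/113
mR = 1/2·sL + -1/2·sR = 84/1921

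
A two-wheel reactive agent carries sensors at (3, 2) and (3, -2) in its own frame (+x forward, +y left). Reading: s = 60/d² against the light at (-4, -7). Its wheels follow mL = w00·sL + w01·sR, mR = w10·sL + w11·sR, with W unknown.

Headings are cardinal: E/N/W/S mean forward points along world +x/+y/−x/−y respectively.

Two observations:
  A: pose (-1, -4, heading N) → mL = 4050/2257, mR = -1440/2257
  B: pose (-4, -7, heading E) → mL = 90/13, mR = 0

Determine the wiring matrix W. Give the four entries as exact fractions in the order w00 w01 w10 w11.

obs A: pose=(-1,-4,N) → sL=60/37, sR=60/61, mL=4050/2257, mR=-1440/2257
obs B: pose=(-4,-7,E) → sL=60/13, sR=60/13, mL=90/13, mR=0
sensor matrix S = [[60/37, 60/61], [60/13, 60/13]]; det S = 86400/29341
solve [mL_A; mL_B] = S·[w00; w01] and [mR_A; mR_B] = S·[w10; w11]:
  w00 = 1/2, w01 = 1, w10 = -1, w11 = 1

1/2 1 -1 1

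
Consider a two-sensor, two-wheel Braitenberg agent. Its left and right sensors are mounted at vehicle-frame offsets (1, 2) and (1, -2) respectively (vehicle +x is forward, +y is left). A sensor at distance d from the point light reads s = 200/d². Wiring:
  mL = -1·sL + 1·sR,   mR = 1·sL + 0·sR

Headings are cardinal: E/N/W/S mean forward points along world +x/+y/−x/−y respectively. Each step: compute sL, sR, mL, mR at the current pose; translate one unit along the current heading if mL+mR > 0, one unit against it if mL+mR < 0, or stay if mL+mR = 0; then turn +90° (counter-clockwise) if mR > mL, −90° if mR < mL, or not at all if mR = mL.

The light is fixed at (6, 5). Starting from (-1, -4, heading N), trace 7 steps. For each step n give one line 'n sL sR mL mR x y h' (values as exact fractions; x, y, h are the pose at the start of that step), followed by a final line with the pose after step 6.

0 40/29 200/89 2240/2581 40/29 -1 -4 N
1 50/41 2 32/41 50/41 -1 -3 W
2 200/117 200/181 -12800/21177 200/117 -2 -3 S
3 100/49 20/17 -720/833 100/49 -2 -4 E
4 40/29 200/89 2240/2581 40/29 -1 -4 N
5 50/41 2 32/41 50/41 -1 -3 W
6 200/117 200/181 -12800/21177 200/117 -2 -3 S
final -2 -4 E

n=0: pose=(-1,-4,N); sL=40/29, sR=200/89; mL=2240/2581, mR=40/29; mL+mR=200/89 → advance +1; mR−mL=1320/2581 → turn +1·90°
n=1: pose=(-1,-3,W); sL=50/41, sR=2; mL=32/41, mR=50/41; mL+mR=2 → advance +1; mR−mL=18/41 → turn +1·90°
n=2: pose=(-2,-3,S); sL=200/117, sR=200/181; mL=-12800/21177, mR=200/117; mL+mR=200/181 → advance +1; mR−mL=49000/21177 → turn +1·90°
n=3: pose=(-2,-4,E); sL=100/49, sR=20/17; mL=-720/833, mR=100/49; mL+mR=20/17 → advance +1; mR−mL=2420/833 → turn +1·90°
n=4: pose=(-1,-4,N); sL=40/29, sR=200/89; mL=2240/2581, mR=40/29; mL+mR=200/89 → advance +1; mR−mL=1320/2581 → turn +1·90°
n=5: pose=(-1,-3,W); sL=50/41, sR=2; mL=32/41, mR=50/41; mL+mR=2 → advance +1; mR−mL=18/41 → turn +1·90°
n=6: pose=(-2,-3,S); sL=200/117, sR=200/181; mL=-12800/21177, mR=200/117; mL+mR=200/181 → advance +1; mR−mL=49000/21177 → turn +1·90°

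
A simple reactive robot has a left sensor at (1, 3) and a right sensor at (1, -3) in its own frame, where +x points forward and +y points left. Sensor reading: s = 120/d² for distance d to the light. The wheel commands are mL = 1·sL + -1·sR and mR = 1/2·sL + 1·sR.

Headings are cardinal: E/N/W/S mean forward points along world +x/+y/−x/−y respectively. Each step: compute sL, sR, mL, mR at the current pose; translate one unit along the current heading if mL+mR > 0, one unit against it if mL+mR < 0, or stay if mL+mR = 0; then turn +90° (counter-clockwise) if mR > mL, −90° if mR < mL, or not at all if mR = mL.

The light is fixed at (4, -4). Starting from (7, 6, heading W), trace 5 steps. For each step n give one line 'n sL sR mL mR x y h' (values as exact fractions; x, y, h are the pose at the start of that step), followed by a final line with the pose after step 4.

0 120/53 120/173 14400/9169 16740/9169 7 6 W
1 60/53 60/41 -720/2173 4410/2173 6 6 S
2 40/51 8/3 -32/17 52/17 6 5 E
3 6/5 15/17 27/85 126/85 7 5 N
4 120/53 120/173 14400/9169 16740/9169 7 6 W
final 6 6 S

n=0: pose=(7,6,W); sL=120/53, sR=120/173; mL=14400/9169, mR=16740/9169; mL+mR=180/53 → advance +1; mR−mL=2340/9169 → turn +1·90°
n=1: pose=(6,6,S); sL=60/53, sR=60/41; mL=-720/2173, mR=4410/2173; mL+mR=90/53 → advance +1; mR−mL=5130/2173 → turn +1·90°
n=2: pose=(6,5,E); sL=40/51, sR=8/3; mL=-32/17, mR=52/17; mL+mR=20/17 → advance +1; mR−mL=84/17 → turn +1·90°
n=3: pose=(7,5,N); sL=6/5, sR=15/17; mL=27/85, mR=126/85; mL+mR=9/5 → advance +1; mR−mL=99/85 → turn +1·90°
n=4: pose=(7,6,W); sL=120/53, sR=120/173; mL=14400/9169, mR=16740/9169; mL+mR=180/53 → advance +1; mR−mL=2340/9169 → turn +1·90°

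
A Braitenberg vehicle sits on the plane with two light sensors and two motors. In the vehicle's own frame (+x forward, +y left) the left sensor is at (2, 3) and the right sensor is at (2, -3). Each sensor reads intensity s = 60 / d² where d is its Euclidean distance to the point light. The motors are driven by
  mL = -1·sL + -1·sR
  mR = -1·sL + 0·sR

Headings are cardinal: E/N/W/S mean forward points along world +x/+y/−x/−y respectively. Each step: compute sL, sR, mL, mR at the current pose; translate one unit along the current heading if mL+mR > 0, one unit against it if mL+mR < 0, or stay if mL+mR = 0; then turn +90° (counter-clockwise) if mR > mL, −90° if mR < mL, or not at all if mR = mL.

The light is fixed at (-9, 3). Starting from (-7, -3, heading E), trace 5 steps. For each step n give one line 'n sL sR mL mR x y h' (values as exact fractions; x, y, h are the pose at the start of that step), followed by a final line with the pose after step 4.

0 12/5 60/97 -1464/485 -12/5 -7 -3 E
1 3 15/8 -39/8 -3 -8 -3 N
2 60/101 60/17 -7080/1717 -60/101 -8 -4 W
3 30/53 30/41 -2820/2173 -30/53 -7 -4 S
4 12/5 60/97 -1464/485 -12/5 -7 -3 E
final -8 -3 N

n=0: pose=(-7,-3,E); sL=12/5, sR=60/97; mL=-1464/485, mR=-12/5; mL+mR=-2628/485 → advance -1; mR−mL=60/97 → turn +1·90°
n=1: pose=(-8,-3,N); sL=3, sR=15/8; mL=-39/8, mR=-3; mL+mR=-63/8 → advance -1; mR−mL=15/8 → turn +1·90°
n=2: pose=(-8,-4,W); sL=60/101, sR=60/17; mL=-7080/1717, mR=-60/101; mL+mR=-8100/1717 → advance -1; mR−mL=60/17 → turn +1·90°
n=3: pose=(-7,-4,S); sL=30/53, sR=30/41; mL=-2820/2173, mR=-30/53; mL+mR=-4050/2173 → advance -1; mR−mL=30/41 → turn +1·90°
n=4: pose=(-7,-3,E); sL=12/5, sR=60/97; mL=-1464/485, mR=-12/5; mL+mR=-2628/485 → advance -1; mR−mL=60/97 → turn +1·90°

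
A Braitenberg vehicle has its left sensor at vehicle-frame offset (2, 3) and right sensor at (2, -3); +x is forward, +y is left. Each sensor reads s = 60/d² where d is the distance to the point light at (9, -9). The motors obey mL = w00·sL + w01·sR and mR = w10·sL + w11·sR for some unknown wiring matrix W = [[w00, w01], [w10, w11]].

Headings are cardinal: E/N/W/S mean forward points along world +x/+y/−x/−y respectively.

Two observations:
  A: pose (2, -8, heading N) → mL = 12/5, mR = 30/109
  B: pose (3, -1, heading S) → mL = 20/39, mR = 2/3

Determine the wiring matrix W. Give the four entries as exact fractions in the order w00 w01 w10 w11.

0 1 1/2 0

obs A: pose=(2,-8,N) → sL=60/109, sR=12/5, mL=12/5, mR=30/109
obs B: pose=(3,-1,S) → sL=4/3, sR=20/39, mL=20/39, mR=2/3
sensor matrix S = [[60/109, 12/5], [4/3, 20/39]]; det S = -20672/7085
solve [mL_A; mL_B] = S·[w00; w01] and [mR_A; mR_B] = S·[w10; w11]:
  w00 = 0, w01 = 1, w10 = 1/2, w11 = 0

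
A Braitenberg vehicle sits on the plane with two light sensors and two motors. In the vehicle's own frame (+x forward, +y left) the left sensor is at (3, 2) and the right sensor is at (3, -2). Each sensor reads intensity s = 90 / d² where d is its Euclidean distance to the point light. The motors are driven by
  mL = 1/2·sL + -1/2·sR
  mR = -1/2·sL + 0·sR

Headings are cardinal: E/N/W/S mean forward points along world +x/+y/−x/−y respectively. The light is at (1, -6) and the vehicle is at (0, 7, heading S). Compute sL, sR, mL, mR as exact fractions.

90/101 90/109 360/11009 -45/101

left sensor world pos  = (2, 4); dL² = 101
right sensor world pos = (-2, 4); dR² = 109
sL = 90/101 = 90/101
sR = 90/109 = 90/109
mL = 1/2·sL + -1/2·sR = 360/11009
mR = -1/2·sL + 0·sR = -45/101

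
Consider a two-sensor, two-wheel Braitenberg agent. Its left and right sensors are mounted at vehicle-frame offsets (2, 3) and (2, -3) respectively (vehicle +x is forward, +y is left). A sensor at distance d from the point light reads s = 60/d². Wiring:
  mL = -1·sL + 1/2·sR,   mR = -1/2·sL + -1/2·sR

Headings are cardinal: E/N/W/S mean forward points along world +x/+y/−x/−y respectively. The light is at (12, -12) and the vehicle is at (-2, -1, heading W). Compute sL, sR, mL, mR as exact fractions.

left sensor world pos  = (-4, -4); dL² = 320
right sensor world pos = (-4, 2); dR² = 452
sL = 60/320 = 3/16
sR = 60/452 = 15/113
mL = -1·sL + 1/2·sR = -219/1808
mR = -1/2·sL + -1/2·sR = -579/3616

3/16 15/113 -219/1808 -579/3616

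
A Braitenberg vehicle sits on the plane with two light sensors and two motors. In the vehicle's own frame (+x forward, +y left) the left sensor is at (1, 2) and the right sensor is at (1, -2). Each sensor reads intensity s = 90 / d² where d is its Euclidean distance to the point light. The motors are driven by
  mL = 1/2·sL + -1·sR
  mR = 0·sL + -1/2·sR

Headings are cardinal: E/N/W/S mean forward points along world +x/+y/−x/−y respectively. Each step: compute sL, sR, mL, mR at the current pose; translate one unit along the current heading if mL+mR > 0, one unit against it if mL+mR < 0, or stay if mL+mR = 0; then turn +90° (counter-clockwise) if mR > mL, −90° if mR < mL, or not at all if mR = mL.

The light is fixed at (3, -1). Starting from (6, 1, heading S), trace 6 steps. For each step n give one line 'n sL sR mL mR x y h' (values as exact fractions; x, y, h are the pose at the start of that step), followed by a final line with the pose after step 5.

0 45/13 45 -1125/26 -45/2 6 1 S
1 90/41 90/17 -2925/697 -45/17 6 2 E
2 45/8 45/16 0 -45/32 5 2 N
3 18/5 10 -41/5 -5 5 1 E
4 9 5 -1/2 -5/2 4 1 N
5 90/13 18 -189/13 -9 4 0 E
final 3 0 N

n=0: pose=(6,1,S); sL=45/13, sR=45; mL=-1125/26, mR=-45/2; mL+mR=-855/13 → advance -1; mR−mL=270/13 → turn +1·90°
n=1: pose=(6,2,E); sL=90/41, sR=90/17; mL=-2925/697, mR=-45/17; mL+mR=-4770/697 → advance -1; mR−mL=1080/697 → turn +1·90°
n=2: pose=(5,2,N); sL=45/8, sR=45/16; mL=0, mR=-45/32; mL+mR=-45/32 → advance -1; mR−mL=-45/32 → turn -1·90°
n=3: pose=(5,1,E); sL=18/5, sR=10; mL=-41/5, mR=-5; mL+mR=-66/5 → advance -1; mR−mL=16/5 → turn +1·90°
n=4: pose=(4,1,N); sL=9, sR=5; mL=-1/2, mR=-5/2; mL+mR=-3 → advance -1; mR−mL=-2 → turn -1·90°
n=5: pose=(4,0,E); sL=90/13, sR=18; mL=-189/13, mR=-9; mL+mR=-306/13 → advance -1; mR−mL=72/13 → turn +1·90°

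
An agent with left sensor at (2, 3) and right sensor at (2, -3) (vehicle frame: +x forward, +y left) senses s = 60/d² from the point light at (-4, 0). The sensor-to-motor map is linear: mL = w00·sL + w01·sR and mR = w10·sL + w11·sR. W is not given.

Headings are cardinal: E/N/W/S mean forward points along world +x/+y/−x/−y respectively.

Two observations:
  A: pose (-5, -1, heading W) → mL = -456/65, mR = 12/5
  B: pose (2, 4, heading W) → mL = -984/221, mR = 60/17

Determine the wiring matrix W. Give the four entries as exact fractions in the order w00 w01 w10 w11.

-1 -1 1 0

obs A: pose=(-5,-1,W) → sL=12/5, sR=60/13, mL=-456/65, mR=12/5
obs B: pose=(2,4,W) → sL=60/17, sR=12/13, mL=-984/221, mR=60/17
sensor matrix S = [[12/5, 60/13], [60/17, 12/13]]; det S = -15552/1105
solve [mL_A; mL_B] = S·[w00; w01] and [mR_A; mR_B] = S·[w10; w11]:
  w00 = -1, w01 = -1, w10 = 1, w11 = 0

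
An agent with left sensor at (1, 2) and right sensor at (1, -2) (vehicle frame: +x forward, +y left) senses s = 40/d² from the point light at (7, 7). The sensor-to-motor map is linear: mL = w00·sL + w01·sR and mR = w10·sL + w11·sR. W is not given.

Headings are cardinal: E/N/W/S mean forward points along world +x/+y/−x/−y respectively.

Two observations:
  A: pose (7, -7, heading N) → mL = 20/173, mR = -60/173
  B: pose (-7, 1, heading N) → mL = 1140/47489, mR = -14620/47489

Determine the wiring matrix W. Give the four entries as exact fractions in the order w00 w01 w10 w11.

1 -1/2 -1/2 -1

obs A: pose=(7,-7,N) → sL=40/173, sR=40/173, mL=20/173, mR=-60/173
obs B: pose=(-7,1,N) → sL=40/281, sR=40/169, mL=1140/47489, mR=-14620/47489
sensor matrix S = [[40/173, 40/173], [40/281, 40/169]]; det S = 179200/8215597
solve [mL_A; mL_B] = S·[w00; w01] and [mR_A; mR_B] = S·[w10; w11]:
  w00 = 1, w01 = -1/2, w10 = -1/2, w11 = -1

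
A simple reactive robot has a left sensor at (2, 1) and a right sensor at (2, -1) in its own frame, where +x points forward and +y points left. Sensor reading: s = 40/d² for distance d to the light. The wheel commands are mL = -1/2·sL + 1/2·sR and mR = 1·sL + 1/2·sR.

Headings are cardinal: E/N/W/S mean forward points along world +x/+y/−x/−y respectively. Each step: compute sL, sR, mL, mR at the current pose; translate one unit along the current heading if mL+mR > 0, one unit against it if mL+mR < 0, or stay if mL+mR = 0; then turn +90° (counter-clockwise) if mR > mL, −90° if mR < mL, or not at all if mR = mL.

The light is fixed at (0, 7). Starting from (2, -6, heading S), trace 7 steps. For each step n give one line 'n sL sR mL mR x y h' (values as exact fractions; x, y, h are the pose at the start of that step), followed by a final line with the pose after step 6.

n=0: pose=(2,-6,S); sL=20/117, sR=20/113; mL=40/13221, mR=3430/13221; mL+mR=3470/13221 → advance +1; mR−mL=10/39 → turn +1·90°
n=1: pose=(2,-7,E); sL=8/37, sR=40/241; mL=-224/8917, mR=2668/8917; mL+mR=2444/8917 → advance +1; mR−mL=12/37 → turn +1·90°
n=2: pose=(3,-7,N); sL=10/37, sR=1/4; mL=-3/296, mR=117/296; mL+mR=57/148 → advance +1; mR−mL=15/37 → turn +1·90°
n=3: pose=(3,-6,W); sL=40/197, sR=8/29; mL=208/5713, mR=1948/5713; mL+mR=2156/5713 → advance +1; mR−mL=60/197 → turn +1·90°
n=4: pose=(2,-6,S); sL=20/117, sR=20/113; mL=40/13221, mR=3430/13221; mL+mR=3470/13221 → advance +1; mR−mL=10/39 → turn +1·90°
n=5: pose=(2,-7,E); sL=8/37, sR=40/241; mL=-224/8917, mR=2668/8917; mL+mR=2444/8917 → advance +1; mR−mL=12/37 → turn +1·90°
n=6: pose=(3,-7,N); sL=10/37, sR=1/4; mL=-3/296, mR=117/296; mL+mR=57/148 → advance +1; mR−mL=15/37 → turn +1·90°

0 20/117 20/113 40/13221 3430/13221 2 -6 S
1 8/37 40/241 -224/8917 2668/8917 2 -7 E
2 10/37 1/4 -3/296 117/296 3 -7 N
3 40/197 8/29 208/5713 1948/5713 3 -6 W
4 20/117 20/113 40/13221 3430/13221 2 -6 S
5 8/37 40/241 -224/8917 2668/8917 2 -7 E
6 10/37 1/4 -3/296 117/296 3 -7 N
final 3 -6 W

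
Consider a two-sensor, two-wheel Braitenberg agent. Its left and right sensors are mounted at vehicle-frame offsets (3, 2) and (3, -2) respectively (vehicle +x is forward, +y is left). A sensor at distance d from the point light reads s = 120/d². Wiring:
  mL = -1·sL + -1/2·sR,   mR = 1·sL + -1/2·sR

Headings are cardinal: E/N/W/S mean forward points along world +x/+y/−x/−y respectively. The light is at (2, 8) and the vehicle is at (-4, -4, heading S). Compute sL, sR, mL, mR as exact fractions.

left sensor world pos  = (-2, -7); dL² = 241
right sensor world pos = (-6, -7); dR² = 289
sL = 120/241 = 120/241
sR = 120/289 = 120/289
mL = -1·sL + -1/2·sR = -49140/69649
mR = 1·sL + -1/2·sR = 20220/69649

120/241 120/289 -49140/69649 20220/69649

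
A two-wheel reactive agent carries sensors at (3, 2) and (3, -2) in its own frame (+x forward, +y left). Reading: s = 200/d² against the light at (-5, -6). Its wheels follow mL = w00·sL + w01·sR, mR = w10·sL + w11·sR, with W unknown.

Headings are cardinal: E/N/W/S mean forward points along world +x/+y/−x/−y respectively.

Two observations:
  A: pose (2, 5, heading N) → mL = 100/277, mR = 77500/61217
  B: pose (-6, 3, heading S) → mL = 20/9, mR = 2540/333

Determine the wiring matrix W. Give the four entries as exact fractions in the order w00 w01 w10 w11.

obs A: pose=(2,5,N) → sL=200/221, sR=200/277, mL=100/277, mR=77500/61217
obs B: pose=(-6,3,S) → sL=200/37, sR=40/9, mL=20/9, mR=2540/333
sensor matrix S = [[200/221, 200/277], [200/37, 40/9]]; det S = 2432000/20385261
solve [mL_A; mL_B] = S·[w00; w01] and [mR_A; mR_B] = S·[w10; w11]:
  w00 = 0, w01 = 1/2, w10 = 1, w11 = 1/2

0 1/2 1 1/2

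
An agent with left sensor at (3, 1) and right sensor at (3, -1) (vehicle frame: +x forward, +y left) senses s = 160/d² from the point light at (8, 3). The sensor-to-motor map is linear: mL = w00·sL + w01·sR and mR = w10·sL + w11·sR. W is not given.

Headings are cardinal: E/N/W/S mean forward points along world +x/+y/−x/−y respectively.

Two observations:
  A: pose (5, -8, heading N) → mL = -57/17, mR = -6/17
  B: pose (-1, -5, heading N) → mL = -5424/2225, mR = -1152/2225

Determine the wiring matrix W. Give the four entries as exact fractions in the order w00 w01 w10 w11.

-1/2 -1 1 -1

obs A: pose=(5,-8,N) → sL=2, sR=40/17, mL=-57/17, mR=-6/17
obs B: pose=(-1,-5,N) → sL=32/25, sR=160/89, mL=-5424/2225, mR=-1152/2225
sensor matrix S = [[2, 40/17], [32/25, 160/89]]; det S = 4416/7565
solve [mL_A; mL_B] = S·[w00; w01] and [mR_A; mR_B] = S·[w10; w11]:
  w00 = -1/2, w01 = -1, w10 = 1, w11 = -1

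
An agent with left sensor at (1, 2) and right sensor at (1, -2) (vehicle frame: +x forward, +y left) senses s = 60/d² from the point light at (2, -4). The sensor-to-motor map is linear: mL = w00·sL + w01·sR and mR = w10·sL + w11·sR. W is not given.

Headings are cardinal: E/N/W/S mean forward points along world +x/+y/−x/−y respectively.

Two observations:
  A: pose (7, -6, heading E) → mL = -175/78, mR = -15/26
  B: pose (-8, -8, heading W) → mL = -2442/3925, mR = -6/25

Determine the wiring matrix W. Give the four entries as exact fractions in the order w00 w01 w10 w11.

obs A: pose=(7,-6,E) → sL=5/3, sR=15/13, mL=-175/78, mR=-15/26
obs B: pose=(-8,-8,W) → sL=60/157, sR=12/25, mL=-2442/3925, mR=-6/25
sensor matrix S = [[5/3, 15/13], [60/157, 12/25]]; det S = 3664/10205
solve [mL_A; mL_B] = S·[w00; w01] and [mR_A; mR_B] = S·[w10; w11]:
  w00 = -1, w01 = -1/2, w10 = 0, w11 = -1/2

-1 -1/2 0 -1/2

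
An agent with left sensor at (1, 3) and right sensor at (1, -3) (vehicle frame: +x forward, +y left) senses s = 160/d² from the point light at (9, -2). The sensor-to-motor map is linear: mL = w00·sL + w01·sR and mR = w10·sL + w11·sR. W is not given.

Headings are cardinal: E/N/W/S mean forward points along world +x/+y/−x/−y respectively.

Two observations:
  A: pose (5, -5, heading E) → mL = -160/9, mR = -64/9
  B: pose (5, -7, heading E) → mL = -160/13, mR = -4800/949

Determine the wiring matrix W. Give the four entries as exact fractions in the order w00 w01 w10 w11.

-1 0 -1/2 1/2

obs A: pose=(5,-5,E) → sL=160/9, sR=32/9, mL=-160/9, mR=-64/9
obs B: pose=(5,-7,E) → sL=160/13, sR=160/73, mL=-160/13, mR=-4800/949
sensor matrix S = [[160/9, 32/9], [160/13, 160/73]]; det S = -40960/8541
solve [mL_A; mL_B] = S·[w00; w01] and [mR_A; mR_B] = S·[w10; w11]:
  w00 = -1, w01 = 0, w10 = -1/2, w11 = 1/2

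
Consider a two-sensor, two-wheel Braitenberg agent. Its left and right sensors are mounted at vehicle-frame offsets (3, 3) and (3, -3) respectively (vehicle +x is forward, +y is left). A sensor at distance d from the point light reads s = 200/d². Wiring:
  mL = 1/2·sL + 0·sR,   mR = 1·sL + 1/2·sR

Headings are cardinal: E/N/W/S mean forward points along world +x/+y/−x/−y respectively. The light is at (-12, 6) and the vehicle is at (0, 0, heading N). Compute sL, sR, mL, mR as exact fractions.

20/9 100/117 10/9 310/117

left sensor world pos  = (-3, 3); dL² = 90
right sensor world pos = (3, 3); dR² = 234
sL = 200/90 = 20/9
sR = 200/234 = 100/117
mL = 1/2·sL + 0·sR = 10/9
mR = 1·sL + 1/2·sR = 310/117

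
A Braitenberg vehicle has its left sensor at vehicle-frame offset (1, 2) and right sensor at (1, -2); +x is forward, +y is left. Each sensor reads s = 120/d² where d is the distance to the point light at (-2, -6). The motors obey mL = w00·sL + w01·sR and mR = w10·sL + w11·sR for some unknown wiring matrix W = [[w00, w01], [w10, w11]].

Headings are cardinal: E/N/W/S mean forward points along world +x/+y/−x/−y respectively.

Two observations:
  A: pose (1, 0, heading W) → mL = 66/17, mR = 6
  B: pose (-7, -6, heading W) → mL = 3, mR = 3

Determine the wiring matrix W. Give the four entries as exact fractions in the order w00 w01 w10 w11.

obs A: pose=(1,0,W) → sL=6, sR=30/17, mL=66/17, mR=6
obs B: pose=(-7,-6,W) → sL=3, sR=3, mL=3, mR=3
sensor matrix S = [[6, 30/17], [3, 3]]; det S = 216/17
solve [mL_A; mL_B] = S·[w00; w01] and [mR_A; mR_B] = S·[w10; w11]:
  w00 = 1/2, w01 = 1/2, w10 = 1, w11 = 0

1/2 1/2 1 0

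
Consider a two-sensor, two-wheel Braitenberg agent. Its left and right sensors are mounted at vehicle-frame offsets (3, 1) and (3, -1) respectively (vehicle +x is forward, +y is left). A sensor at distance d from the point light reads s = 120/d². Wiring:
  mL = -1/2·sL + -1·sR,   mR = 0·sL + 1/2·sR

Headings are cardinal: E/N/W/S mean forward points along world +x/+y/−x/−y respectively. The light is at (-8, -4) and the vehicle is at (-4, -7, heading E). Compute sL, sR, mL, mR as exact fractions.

left sensor world pos  = (-1, -6); dL² = 53
right sensor world pos = (-1, -8); dR² = 65
sL = 120/53 = 120/53
sR = 120/65 = 24/13
mL = -1/2·sL + -1·sR = -2052/689
mR = 0·sL + 1/2·sR = 12/13

120/53 24/13 -2052/689 12/13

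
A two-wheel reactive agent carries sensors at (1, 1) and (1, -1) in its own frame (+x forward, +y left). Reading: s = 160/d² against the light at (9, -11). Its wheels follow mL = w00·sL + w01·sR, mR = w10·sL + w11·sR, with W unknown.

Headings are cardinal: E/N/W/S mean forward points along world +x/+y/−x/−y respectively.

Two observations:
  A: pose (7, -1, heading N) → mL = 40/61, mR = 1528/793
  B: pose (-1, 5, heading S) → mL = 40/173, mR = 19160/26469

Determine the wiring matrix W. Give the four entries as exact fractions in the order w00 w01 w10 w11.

0 1/2 1/2 1

obs A: pose=(7,-1,N) → sL=16/13, sR=80/61, mL=40/61, mR=1528/793
obs B: pose=(-1,5,S) → sL=80/153, sR=80/173, mL=40/173, mR=19160/26469
sensor matrix S = [[16/13, 80/61], [80/153, 80/173]]; det S = -2447360/20989917
solve [mL_A; mL_B] = S·[w00; w01] and [mR_A; mR_B] = S·[w10; w11]:
  w00 = 0, w01 = 1/2, w10 = 1/2, w11 = 1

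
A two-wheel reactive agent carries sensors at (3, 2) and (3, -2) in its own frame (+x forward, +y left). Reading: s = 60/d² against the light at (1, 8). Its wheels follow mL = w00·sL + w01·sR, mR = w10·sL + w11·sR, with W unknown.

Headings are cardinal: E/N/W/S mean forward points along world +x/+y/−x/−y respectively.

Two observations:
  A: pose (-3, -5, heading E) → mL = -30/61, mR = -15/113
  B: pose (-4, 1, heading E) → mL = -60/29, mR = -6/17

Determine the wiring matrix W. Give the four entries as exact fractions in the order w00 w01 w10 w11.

obs A: pose=(-3,-5,E) → sL=30/61, sR=30/113, mL=-30/61, mR=-15/113
obs B: pose=(-4,1,E) → sL=60/29, sR=12/17, mL=-60/29, mR=-6/17
sensor matrix S = [[30/61, 30/113], [60/29, 12/17]]; det S = -686880/3398249
solve [mL_A; mL_B] = S·[w00; w01] and [mR_A; mR_B] = S·[w10; w11]:
  w00 = -1, w01 = 0, w10 = 0, w11 = -1/2

-1 0 0 -1/2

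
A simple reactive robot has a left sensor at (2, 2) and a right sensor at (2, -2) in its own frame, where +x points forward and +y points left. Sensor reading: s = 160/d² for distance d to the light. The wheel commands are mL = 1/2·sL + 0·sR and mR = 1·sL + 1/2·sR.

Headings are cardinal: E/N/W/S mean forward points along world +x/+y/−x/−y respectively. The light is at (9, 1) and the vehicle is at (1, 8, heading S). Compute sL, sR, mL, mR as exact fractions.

160/61 32/25 80/61 4976/1525

left sensor world pos  = (3, 6); dL² = 61
right sensor world pos = (-1, 6); dR² = 125
sL = 160/61 = 160/61
sR = 160/125 = 32/25
mL = 1/2·sL + 0·sR = 80/61
mR = 1·sL + 1/2·sR = 4976/1525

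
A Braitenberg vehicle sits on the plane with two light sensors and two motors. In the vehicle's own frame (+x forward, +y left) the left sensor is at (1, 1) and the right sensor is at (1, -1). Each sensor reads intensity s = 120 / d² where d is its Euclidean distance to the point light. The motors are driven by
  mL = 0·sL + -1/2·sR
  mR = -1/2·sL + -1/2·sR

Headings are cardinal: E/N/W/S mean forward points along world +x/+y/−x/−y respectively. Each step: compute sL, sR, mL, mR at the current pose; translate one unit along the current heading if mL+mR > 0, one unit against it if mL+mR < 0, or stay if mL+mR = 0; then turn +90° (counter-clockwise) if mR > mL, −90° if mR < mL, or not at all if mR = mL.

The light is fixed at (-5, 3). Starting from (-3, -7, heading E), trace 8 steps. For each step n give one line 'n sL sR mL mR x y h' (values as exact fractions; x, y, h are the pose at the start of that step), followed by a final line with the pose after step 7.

0 4/3 12/13 -6/13 -44/39 -3 -7 E
1 24/25 120/121 -60/121 -2952/3025 -4 -7 S
2 6/5 15/8 -15/16 -123/80 -4 -6 W
3 24/13 120/73 -60/73 -1656/949 -3 -6 N
4 4/3 12/13 -6/13 -44/39 -3 -7 E
5 24/25 120/121 -60/121 -2952/3025 -4 -7 S
6 6/5 15/8 -15/16 -123/80 -4 -6 W
7 24/13 120/73 -60/73 -1656/949 -3 -6 N
final -3 -7 E

n=0: pose=(-3,-7,E); sL=4/3, sR=12/13; mL=-6/13, mR=-44/39; mL+mR=-62/39 → advance -1; mR−mL=-2/3 → turn -1·90°
n=1: pose=(-4,-7,S); sL=24/25, sR=120/121; mL=-60/121, mR=-2952/3025; mL+mR=-4452/3025 → advance -1; mR−mL=-12/25 → turn -1·90°
n=2: pose=(-4,-6,W); sL=6/5, sR=15/8; mL=-15/16, mR=-123/80; mL+mR=-99/40 → advance -1; mR−mL=-3/5 → turn -1·90°
n=3: pose=(-3,-6,N); sL=24/13, sR=120/73; mL=-60/73, mR=-1656/949; mL+mR=-2436/949 → advance -1; mR−mL=-12/13 → turn -1·90°
n=4: pose=(-3,-7,E); sL=4/3, sR=12/13; mL=-6/13, mR=-44/39; mL+mR=-62/39 → advance -1; mR−mL=-2/3 → turn -1·90°
n=5: pose=(-4,-7,S); sL=24/25, sR=120/121; mL=-60/121, mR=-2952/3025; mL+mR=-4452/3025 → advance -1; mR−mL=-12/25 → turn -1·90°
n=6: pose=(-4,-6,W); sL=6/5, sR=15/8; mL=-15/16, mR=-123/80; mL+mR=-99/40 → advance -1; mR−mL=-3/5 → turn -1·90°
n=7: pose=(-3,-6,N); sL=24/13, sR=120/73; mL=-60/73, mR=-1656/949; mL+mR=-2436/949 → advance -1; mR−mL=-12/13 → turn -1·90°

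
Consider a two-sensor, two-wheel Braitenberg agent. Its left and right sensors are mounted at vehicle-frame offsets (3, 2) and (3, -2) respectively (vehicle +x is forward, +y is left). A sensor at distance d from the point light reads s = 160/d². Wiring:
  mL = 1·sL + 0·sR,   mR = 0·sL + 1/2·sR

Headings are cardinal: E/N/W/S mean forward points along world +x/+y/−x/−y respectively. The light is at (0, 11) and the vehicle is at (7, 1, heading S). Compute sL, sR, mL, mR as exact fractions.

left sensor world pos  = (9, -2); dL² = 250
right sensor world pos = (5, -2); dR² = 194
sL = 160/250 = 16/25
sR = 160/194 = 80/97
mL = 1·sL + 0·sR = 16/25
mR = 0·sL + 1/2·sR = 40/97

16/25 80/97 16/25 40/97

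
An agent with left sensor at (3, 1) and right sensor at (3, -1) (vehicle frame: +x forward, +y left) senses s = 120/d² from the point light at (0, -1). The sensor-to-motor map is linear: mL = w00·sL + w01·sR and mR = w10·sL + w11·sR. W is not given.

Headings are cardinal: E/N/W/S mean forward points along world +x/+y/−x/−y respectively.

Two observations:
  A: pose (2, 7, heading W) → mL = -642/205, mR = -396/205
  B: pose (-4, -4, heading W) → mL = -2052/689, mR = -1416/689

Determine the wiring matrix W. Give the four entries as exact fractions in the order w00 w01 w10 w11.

-1 -1/2 -1/2 -1/2

obs A: pose=(2,7,W) → sL=12/5, sR=60/41, mL=-642/205, mR=-396/205
obs B: pose=(-4,-4,W) → sL=24/13, sR=120/53, mL=-2052/689, mR=-1416/689
sensor matrix S = [[12/5, 60/41], [24/13, 120/53]]; det S = 77184/28249
solve [mL_A; mL_B] = S·[w00; w01] and [mR_A; mR_B] = S·[w10; w11]:
  w00 = -1, w01 = -1/2, w10 = -1/2, w11 = -1/2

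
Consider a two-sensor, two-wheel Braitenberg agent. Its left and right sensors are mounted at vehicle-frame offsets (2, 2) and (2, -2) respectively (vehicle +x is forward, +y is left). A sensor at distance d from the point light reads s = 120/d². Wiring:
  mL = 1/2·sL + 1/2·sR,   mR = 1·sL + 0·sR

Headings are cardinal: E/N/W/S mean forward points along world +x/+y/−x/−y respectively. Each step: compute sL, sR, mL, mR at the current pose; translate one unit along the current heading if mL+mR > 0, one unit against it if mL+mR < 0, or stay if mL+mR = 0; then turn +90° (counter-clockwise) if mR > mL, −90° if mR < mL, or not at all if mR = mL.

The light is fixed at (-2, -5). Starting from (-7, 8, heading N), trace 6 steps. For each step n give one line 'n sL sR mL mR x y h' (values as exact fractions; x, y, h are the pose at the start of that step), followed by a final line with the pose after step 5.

n=0: pose=(-7,8,N); sL=60/137, sR=20/39; mL=2540/5343, mR=60/137; mL+mR=4880/5343 → advance +1; mR−mL=-200/5343 → turn -1·90°
n=1: pose=(-7,9,E); sL=24/53, sR=40/51; mL=1672/2703, mR=24/53; mL+mR=2896/2703 → advance +1; mR−mL=-448/2703 → turn -1·90°
n=2: pose=(-6,9,S); sL=30/37, sR=2/3; mL=82/111, mR=30/37; mL+mR=172/111 → advance +1; mR−mL=8/111 → turn +1·90°
n=3: pose=(-6,8,E); sL=120/229, sR=24/25; mL=4248/5725, mR=120/229; mL+mR=7248/5725 → advance +1; mR−mL=-1248/5725 → turn -1·90°
n=4: pose=(-5,8,S); sL=60/61, sR=60/73; mL=4020/4453, mR=60/61; mL+mR=8400/4453 → advance +1; mR−mL=360/4453 → turn +1·90°
n=5: pose=(-5,7,E); sL=120/197, sR=120/101; mL=17880/19897, mR=120/197; mL+mR=30000/19897 → advance +1; mR−mL=-5760/19897 → turn -1·90°

0 60/137 20/39 2540/5343 60/137 -7 8 N
1 24/53 40/51 1672/2703 24/53 -7 9 E
2 30/37 2/3 82/111 30/37 -6 9 S
3 120/229 24/25 4248/5725 120/229 -6 8 E
4 60/61 60/73 4020/4453 60/61 -5 8 S
5 120/197 120/101 17880/19897 120/197 -5 7 E
final -4 7 S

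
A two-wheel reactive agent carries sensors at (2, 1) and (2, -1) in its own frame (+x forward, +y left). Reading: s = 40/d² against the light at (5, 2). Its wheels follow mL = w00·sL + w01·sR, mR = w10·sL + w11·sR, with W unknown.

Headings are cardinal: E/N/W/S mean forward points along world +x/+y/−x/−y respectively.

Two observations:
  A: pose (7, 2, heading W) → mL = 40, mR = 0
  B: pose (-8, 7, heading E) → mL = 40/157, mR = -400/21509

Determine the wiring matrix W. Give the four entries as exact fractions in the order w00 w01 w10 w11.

1 0 1/2 -1/2

obs A: pose=(7,2,W) → sL=40, sR=40, mL=40, mR=0
obs B: pose=(-8,7,E) → sL=40/157, sR=40/137, mL=40/157, mR=-400/21509
sensor matrix S = [[40, 40], [40/157, 40/137]]; det S = 32000/21509
solve [mL_A; mL_B] = S·[w00; w01] and [mR_A; mR_B] = S·[w10; w11]:
  w00 = 1, w01 = 0, w10 = 1/2, w11 = -1/2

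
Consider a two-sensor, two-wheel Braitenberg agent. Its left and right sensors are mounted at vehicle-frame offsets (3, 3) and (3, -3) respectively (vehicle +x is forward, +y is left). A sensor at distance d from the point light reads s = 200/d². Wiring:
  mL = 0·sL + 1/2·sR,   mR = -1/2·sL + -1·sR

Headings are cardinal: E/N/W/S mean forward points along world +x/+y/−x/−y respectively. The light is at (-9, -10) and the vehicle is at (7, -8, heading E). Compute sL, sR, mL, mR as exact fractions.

left sensor world pos  = (10, -5); dL² = 386
right sensor world pos = (10, -11); dR² = 362
sL = 200/386 = 100/193
sR = 200/362 = 100/181
mL = 0·sL + 1/2·sR = 50/181
mR = -1/2·sL + -1·sR = -28350/34933

100/193 100/181 50/181 -28350/34933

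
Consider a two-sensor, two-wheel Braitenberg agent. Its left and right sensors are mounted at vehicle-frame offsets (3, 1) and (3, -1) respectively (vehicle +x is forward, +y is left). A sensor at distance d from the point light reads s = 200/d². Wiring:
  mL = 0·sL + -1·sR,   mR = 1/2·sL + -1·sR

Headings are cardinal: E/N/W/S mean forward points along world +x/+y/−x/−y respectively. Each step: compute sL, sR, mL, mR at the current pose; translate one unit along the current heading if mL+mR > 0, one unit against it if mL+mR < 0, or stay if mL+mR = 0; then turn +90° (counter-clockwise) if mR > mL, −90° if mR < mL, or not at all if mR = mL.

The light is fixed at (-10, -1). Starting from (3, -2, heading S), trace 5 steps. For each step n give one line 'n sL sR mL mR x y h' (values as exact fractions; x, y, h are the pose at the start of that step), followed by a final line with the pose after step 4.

0 50/53 5/4 -5/4 -165/212 3 -2 S
1 200/257 200/257 -200/257 -100/257 3 -1 E
2 20/13 100/89 -100/89 -410/1157 2 -1 N
3 40/17 200/81 -200/81 -1780/1377 2 -2 W
4 50/53 5/4 -5/4 -165/212 3 -2 S
final 3 -1 E

n=0: pose=(3,-2,S); sL=50/53, sR=5/4; mL=-5/4, mR=-165/212; mL+mR=-215/106 → advance -1; mR−mL=25/53 → turn +1·90°
n=1: pose=(3,-1,E); sL=200/257, sR=200/257; mL=-200/257, mR=-100/257; mL+mR=-300/257 → advance -1; mR−mL=100/257 → turn +1·90°
n=2: pose=(2,-1,N); sL=20/13, sR=100/89; mL=-100/89, mR=-410/1157; mL+mR=-1710/1157 → advance -1; mR−mL=10/13 → turn +1·90°
n=3: pose=(2,-2,W); sL=40/17, sR=200/81; mL=-200/81, mR=-1780/1377; mL+mR=-5180/1377 → advance -1; mR−mL=20/17 → turn +1·90°
n=4: pose=(3,-2,S); sL=50/53, sR=5/4; mL=-5/4, mR=-165/212; mL+mR=-215/106 → advance -1; mR−mL=25/53 → turn +1·90°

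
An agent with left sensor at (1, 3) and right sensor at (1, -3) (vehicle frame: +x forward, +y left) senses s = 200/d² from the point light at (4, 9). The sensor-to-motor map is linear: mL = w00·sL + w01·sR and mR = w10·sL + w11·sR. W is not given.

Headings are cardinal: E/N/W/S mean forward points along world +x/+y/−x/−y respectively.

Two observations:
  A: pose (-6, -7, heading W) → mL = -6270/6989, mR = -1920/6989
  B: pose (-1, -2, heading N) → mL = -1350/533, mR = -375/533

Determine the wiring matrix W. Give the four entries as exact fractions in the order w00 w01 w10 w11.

-1/2 -1 1 -1

obs A: pose=(-6,-7,W) → sL=100/241, sR=20/29, mL=-6270/6989, mR=-1920/6989
obs B: pose=(-1,-2,N) → sL=50/41, sR=25/13, mL=-1350/533, mR=-375/533
sensor matrix S = [[100/241, 20/29], [50/41, 25/13]]; det S = -160500/3725137
solve [mL_A; mL_B] = S·[w00; w01] and [mR_A; mR_B] = S·[w10; w11]:
  w00 = -1/2, w01 = -1, w10 = 1, w11 = -1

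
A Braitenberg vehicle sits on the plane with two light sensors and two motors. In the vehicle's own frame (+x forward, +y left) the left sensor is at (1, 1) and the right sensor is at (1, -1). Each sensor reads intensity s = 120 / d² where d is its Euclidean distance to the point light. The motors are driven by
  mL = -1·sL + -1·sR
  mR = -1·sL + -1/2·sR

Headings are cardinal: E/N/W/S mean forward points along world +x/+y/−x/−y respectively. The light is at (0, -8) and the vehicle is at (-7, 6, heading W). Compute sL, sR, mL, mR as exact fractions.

left sensor world pos  = (-8, 5); dL² = 233
right sensor world pos = (-8, 7); dR² = 289
sL = 120/233 = 120/233
sR = 120/289 = 120/289
mL = -1·sL + -1·sR = -62640/67337
mR = -1·sL + -1/2·sR = -48660/67337

120/233 120/289 -62640/67337 -48660/67337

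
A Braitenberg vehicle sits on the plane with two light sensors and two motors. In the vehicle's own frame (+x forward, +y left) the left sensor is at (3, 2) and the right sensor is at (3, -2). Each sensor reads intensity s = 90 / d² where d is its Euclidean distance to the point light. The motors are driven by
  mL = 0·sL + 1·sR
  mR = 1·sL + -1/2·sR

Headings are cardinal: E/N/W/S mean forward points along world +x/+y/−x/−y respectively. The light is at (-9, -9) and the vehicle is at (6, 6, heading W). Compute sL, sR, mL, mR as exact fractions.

left sensor world pos  = (3, 4); dL² = 313
right sensor world pos = (3, 8); dR² = 433
sL = 90/313 = 90/313
sR = 90/433 = 90/433
mL = 0·sL + 1·sR = 90/433
mR = 1·sL + -1/2·sR = 24885/135529

90/313 90/433 90/433 24885/135529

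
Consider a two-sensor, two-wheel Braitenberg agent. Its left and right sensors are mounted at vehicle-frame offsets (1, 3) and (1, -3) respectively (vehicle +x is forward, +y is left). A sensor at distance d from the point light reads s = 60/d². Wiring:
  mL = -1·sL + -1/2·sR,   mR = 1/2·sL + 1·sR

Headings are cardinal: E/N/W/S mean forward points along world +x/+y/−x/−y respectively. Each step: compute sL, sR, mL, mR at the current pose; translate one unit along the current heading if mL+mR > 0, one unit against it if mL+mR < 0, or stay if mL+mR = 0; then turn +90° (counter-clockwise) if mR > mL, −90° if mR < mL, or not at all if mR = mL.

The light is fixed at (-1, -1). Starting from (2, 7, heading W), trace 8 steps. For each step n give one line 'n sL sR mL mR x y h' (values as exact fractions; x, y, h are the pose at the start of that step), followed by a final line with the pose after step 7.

0 60/29 12/25 -1674/725 1098/725 2 7 W
1 30/49 6/5 -297/245 369/245 3 7 S
2 12/25 60/41 -1242/1025 1746/1025 3 6 E
3 15/17 15/32 -1215/1088 495/544 4 6 N
4 12/5 60/97 -1314/485 882/485 4 5 W
5 30/53 30/17 -1305/901 1845/901 5 5 S
6 60/113 60/53 -6570/5989 8370/5989 5 4 E
7 15/13 15/34 -1215/884 225/221 6 4 N
final 6 3 W

n=0: pose=(2,7,W); sL=60/29, sR=12/25; mL=-1674/725, mR=1098/725; mL+mR=-576/725 → advance -1; mR−mL=2772/725 → turn +1·90°
n=1: pose=(3,7,S); sL=30/49, sR=6/5; mL=-297/245, mR=369/245; mL+mR=72/245 → advance +1; mR−mL=666/245 → turn +1·90°
n=2: pose=(3,6,E); sL=12/25, sR=60/41; mL=-1242/1025, mR=1746/1025; mL+mR=504/1025 → advance +1; mR−mL=2988/1025 → turn +1·90°
n=3: pose=(4,6,N); sL=15/17, sR=15/32; mL=-1215/1088, mR=495/544; mL+mR=-225/1088 → advance -1; mR−mL=2205/1088 → turn +1·90°
n=4: pose=(4,5,W); sL=12/5, sR=60/97; mL=-1314/485, mR=882/485; mL+mR=-432/485 → advance -1; mR−mL=2196/485 → turn +1·90°
n=5: pose=(5,5,S); sL=30/53, sR=30/17; mL=-1305/901, mR=1845/901; mL+mR=540/901 → advance +1; mR−mL=3150/901 → turn +1·90°
n=6: pose=(5,4,E); sL=60/113, sR=60/53; mL=-6570/5989, mR=8370/5989; mL+mR=1800/5989 → advance +1; mR−mL=14940/5989 → turn +1·90°
n=7: pose=(6,4,N); sL=15/13, sR=15/34; mL=-1215/884, mR=225/221; mL+mR=-315/884 → advance -1; mR−mL=2115/884 → turn +1·90°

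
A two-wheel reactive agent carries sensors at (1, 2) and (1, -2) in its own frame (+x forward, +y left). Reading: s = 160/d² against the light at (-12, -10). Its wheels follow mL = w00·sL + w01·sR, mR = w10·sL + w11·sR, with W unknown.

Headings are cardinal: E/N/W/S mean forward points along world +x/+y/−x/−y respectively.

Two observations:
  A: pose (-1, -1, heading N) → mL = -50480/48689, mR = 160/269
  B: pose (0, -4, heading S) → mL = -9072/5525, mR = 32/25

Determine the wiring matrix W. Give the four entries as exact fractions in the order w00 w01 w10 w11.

-1/2 -1 0 1

obs A: pose=(-1,-1,N) → sL=160/181, sR=160/269, mL=-50480/48689, mR=160/269
obs B: pose=(0,-4,S) → sL=160/221, sR=32/25, mL=-9072/5525, mR=32/25
sensor matrix S = [[160/181, 160/269], [160/221, 32/25]]; det S = 37707776/53801345
solve [mL_A; mL_B] = S·[w00; w01] and [mR_A; mR_B] = S·[w10; w11]:
  w00 = -1/2, w01 = -1, w10 = 0, w11 = 1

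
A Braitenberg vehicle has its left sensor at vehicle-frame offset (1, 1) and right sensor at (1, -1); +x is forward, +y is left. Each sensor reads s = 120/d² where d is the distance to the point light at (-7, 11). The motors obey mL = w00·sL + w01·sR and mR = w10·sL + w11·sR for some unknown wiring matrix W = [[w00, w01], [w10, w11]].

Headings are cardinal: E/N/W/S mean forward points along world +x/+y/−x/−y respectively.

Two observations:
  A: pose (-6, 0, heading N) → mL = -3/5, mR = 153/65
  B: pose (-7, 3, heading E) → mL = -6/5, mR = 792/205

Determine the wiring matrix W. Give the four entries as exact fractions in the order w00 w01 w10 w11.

-1/2 0 1 1

obs A: pose=(-6,0,N) → sL=6/5, sR=15/13, mL=-3/5, mR=153/65
obs B: pose=(-7,3,E) → sL=12/5, sR=60/41, mL=-6/5, mR=792/205
sensor matrix S = [[6/5, 15/13], [12/5, 60/41]]; det S = -540/533
solve [mL_A; mL_B] = S·[w00; w01] and [mR_A; mR_B] = S·[w10; w11]:
  w00 = -1/2, w01 = 0, w10 = 1, w11 = 1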